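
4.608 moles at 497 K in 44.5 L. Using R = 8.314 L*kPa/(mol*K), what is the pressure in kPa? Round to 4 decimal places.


PV = nRT, solve for P = nRT / V.
nRT = 4.608 * 8.314 * 497 = 19040.5233
P = 19040.5233 / 44.5
P = 427.87692809 kPa, rounded to 4 dp:

427.8769 kPa


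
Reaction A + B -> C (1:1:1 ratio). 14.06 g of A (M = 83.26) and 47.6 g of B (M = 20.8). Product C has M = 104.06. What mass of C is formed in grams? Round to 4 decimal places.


Find moles of each reactant; the smaller value is the limiting reagent in a 1:1:1 reaction, so moles_C equals moles of the limiter.
n_A = mass_A / M_A = 14.06 / 83.26 = 0.168869 mol
n_B = mass_B / M_B = 47.6 / 20.8 = 2.288462 mol
Limiting reagent: A (smaller), n_limiting = 0.168869 mol
mass_C = n_limiting * M_C = 0.168869 * 104.06
mass_C = 17.57250814 g, rounded to 4 dp:

17.5725 g


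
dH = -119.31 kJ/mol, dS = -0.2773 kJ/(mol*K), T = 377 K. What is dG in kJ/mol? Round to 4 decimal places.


Gibbs: dG = dH - T*dS (consistent units, dS already in kJ/(mol*K)).
T*dS = 377 * -0.2773 = -104.5421
dG = -119.31 - (-104.5421)
dG = -14.7679 kJ/mol, rounded to 4 dp:

-14.7679 kJ/mol


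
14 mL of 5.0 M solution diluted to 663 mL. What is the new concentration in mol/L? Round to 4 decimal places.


Dilution: M1*V1 = M2*V2, solve for M2.
M2 = M1*V1 / V2
M2 = 5.0 * 14 / 663
M2 = 70.0 / 663
M2 = 0.10558069 mol/L, rounded to 4 dp:

0.1056 mol/L


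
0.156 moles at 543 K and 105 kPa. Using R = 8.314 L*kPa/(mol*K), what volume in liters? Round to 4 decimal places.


PV = nRT, solve for V = nRT / P.
nRT = 0.156 * 8.314 * 543 = 704.2623
V = 704.2623 / 105
V = 6.70726 L, rounded to 4 dp:

6.7073 L


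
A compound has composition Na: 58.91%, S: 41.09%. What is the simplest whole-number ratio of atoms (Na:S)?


Assume 100 g of compound, divide each mass% by atomic mass to get moles, then normalize by the smallest to get a raw atom ratio.
Moles per 100 g: Na: 58.91/22.99 = 2.5624, S: 41.09/32.065 = 1.2815
Raw ratio (divide by min = 1.2815): Na: 2.0, S: 1.0
Multiply by 1 to clear fractions: Na: 2.0 ~= 2, S: 1.0 ~= 1
Reduce by GCD to get the simplest whole-number ratio:

2:1


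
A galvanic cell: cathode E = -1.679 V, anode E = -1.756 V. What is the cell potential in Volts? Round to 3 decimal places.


Standard cell potential: E_cell = E_cathode - E_anode.
E_cell = -1.679 - (-1.756)
E_cell = 0.077 V, rounded to 3 dp:

0.077 V


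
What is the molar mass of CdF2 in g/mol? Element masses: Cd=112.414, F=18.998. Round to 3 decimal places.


M = sum(count * atomic_mass) over atoms.
M = 1*112.414 + 2*18.998
M = 112.414 + 37.996
M = 150.41 g/mol, rounded to 3 dp:

150.410 g/mol


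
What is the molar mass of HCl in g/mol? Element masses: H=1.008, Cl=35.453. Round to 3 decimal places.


M = sum(count * atomic_mass) over atoms.
M = 1*1.008 + 1*35.453
M = 1.008 + 35.453
M = 36.461 g/mol, rounded to 3 dp:

36.461 g/mol


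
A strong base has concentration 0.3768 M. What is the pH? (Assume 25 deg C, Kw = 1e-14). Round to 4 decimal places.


A strong base dissociates completely, so [OH-] equals the given concentration.
pOH = -log10([OH-]) = -log10(0.3768) = 0.423889
pH = 14 - pOH = 14 - 0.423889
pH = 13.576111, rounded to 4 dp:

13.5761


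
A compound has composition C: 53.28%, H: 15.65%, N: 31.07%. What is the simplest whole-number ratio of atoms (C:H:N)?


Assume 100 g of compound, divide each mass% by atomic mass to get moles, then normalize by the smallest to get a raw atom ratio.
Moles per 100 g: C: 53.28/12.011 = 4.4359, H: 15.65/1.008 = 15.5258, N: 31.07/14.007 = 2.2182
Raw ratio (divide by min = 2.2182): C: 2.0, H: 6.999, N: 1.0
Multiply by 1 to clear fractions: C: 2.0 ~= 2, H: 6.999 ~= 7, N: 1.0 ~= 1
Reduce by GCD to get the simplest whole-number ratio:

2:7:1


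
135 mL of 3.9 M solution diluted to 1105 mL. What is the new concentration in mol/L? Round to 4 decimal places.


Dilution: M1*V1 = M2*V2, solve for M2.
M2 = M1*V1 / V2
M2 = 3.9 * 135 / 1105
M2 = 526.5 / 1105
M2 = 0.47647059 mol/L, rounded to 4 dp:

0.4765 mol/L


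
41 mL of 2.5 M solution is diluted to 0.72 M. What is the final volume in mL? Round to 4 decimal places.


Dilution: M1*V1 = M2*V2, solve for V2.
V2 = M1*V1 / M2
V2 = 2.5 * 41 / 0.72
V2 = 102.5 / 0.72
V2 = 142.36111111 mL, rounded to 4 dp:

142.3611 mL


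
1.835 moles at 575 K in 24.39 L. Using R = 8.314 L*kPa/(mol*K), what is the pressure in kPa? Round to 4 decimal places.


PV = nRT, solve for P = nRT / V.
nRT = 1.835 * 8.314 * 575 = 8772.3093
P = 8772.3093 / 24.39
P = 359.66827798 kPa, rounded to 4 dp:

359.6683 kPa


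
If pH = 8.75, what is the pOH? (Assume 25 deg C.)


At 25 deg C, pH + pOH = 14.
pOH = 14 - pH = 14 - 8.75
pOH = 5.25:

5.25


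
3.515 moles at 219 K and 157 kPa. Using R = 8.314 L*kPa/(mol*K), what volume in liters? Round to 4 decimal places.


PV = nRT, solve for V = nRT / P.
nRT = 3.515 * 8.314 * 219 = 6399.9925
V = 6399.9925 / 157
V = 40.76428344 L, rounded to 4 dp:

40.7643 L


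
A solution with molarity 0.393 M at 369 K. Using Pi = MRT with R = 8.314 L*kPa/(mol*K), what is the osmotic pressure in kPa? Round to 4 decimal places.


Osmotic pressure (van't Hoff): Pi = M*R*T.
RT = 8.314 * 369 = 3067.866
Pi = 0.393 * 3067.866
Pi = 1205.671338 kPa, rounded to 4 dp:

1205.6713 kPa


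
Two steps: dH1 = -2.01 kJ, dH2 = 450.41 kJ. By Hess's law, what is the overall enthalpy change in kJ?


Hess's law: enthalpy is a state function, so add the step enthalpies.
dH_total = dH1 + dH2 = -2.01 + (450.41)
dH_total = 448.4 kJ:

448.40 kJ


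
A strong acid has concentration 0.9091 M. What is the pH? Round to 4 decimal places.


A strong acid dissociates completely, so [H+] equals the given concentration.
pH = -log10([H+]) = -log10(0.9091)
pH = 0.04138834, rounded to 4 dp:

0.0414


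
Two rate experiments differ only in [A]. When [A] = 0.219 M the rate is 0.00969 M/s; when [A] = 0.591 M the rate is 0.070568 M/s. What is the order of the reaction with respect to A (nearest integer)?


Rate is proportional to [A]^n, so rate2/rate1 = ([A]2/[A]1)^n. Take logs to solve for n.
rate2/rate1 = 0.070568 / 0.00969 = 7.2826
[A]2/[A]1 = 0.591 / 0.219 = 2.6986
n = ln(7.2826) / ln(2.6986) = 2.0
Nearest integer order:

2


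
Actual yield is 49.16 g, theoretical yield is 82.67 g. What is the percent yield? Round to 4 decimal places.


% yield = 100 * actual / theoretical
% yield = 100 * 49.16 / 82.67
% yield = 59.46534414 %, rounded to 4 dp:

59.4653 %


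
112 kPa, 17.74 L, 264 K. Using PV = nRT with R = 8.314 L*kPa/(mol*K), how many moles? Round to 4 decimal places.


PV = nRT, solve for n = PV / (RT).
PV = 112 * 17.74 = 1986.88
RT = 8.314 * 264 = 2194.896
n = 1986.88 / 2194.896
n = 0.9052274 mol, rounded to 4 dp:

0.9052 mol


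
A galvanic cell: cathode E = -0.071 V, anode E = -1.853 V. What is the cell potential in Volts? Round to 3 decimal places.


Standard cell potential: E_cell = E_cathode - E_anode.
E_cell = -0.071 - (-1.853)
E_cell = 1.782 V, rounded to 3 dp:

1.782 V


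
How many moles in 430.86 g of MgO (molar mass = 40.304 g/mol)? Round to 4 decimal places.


n = mass / M
n = 430.86 / 40.304
n = 10.69025407 mol, rounded to 4 dp:

10.6903 mol


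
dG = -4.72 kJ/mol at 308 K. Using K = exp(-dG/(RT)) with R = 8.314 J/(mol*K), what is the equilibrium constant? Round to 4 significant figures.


dG is in kJ/mol; multiply by 1000 to match R in J/(mol*K).
RT = 8.314 * 308 = 2560.712 J/mol
exponent = -dG*1000 / (RT) = -(-4.72*1000) / 2560.712 = 1.84323735
K = exp(1.84323735)
K = 6.3169554, rounded to 4 significant figures:

6.317


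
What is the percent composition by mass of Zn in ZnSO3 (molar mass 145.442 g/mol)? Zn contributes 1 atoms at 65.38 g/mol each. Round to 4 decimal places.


pct = 100 * (n_elem * M_elem) / M_total
mass_contribution = 1 * 65.38 = 65.38 g/mol
pct = 100 * 65.38 / 145.442
pct = 44.95262716 %, rounded to 4 dp:

44.9526 %


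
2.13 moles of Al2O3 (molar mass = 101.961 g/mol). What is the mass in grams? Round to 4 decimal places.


mass = n * M
mass = 2.13 * 101.961
mass = 217.17693 g, rounded to 4 dp:

217.1769 g


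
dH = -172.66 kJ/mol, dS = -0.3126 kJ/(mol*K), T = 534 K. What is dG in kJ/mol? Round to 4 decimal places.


Gibbs: dG = dH - T*dS (consistent units, dS already in kJ/(mol*K)).
T*dS = 534 * -0.3126 = -166.9284
dG = -172.66 - (-166.9284)
dG = -5.7316 kJ/mol, rounded to 4 dp:

-5.7316 kJ/mol


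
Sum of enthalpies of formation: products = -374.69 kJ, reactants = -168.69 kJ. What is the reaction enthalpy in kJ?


dH_rxn = sum(dH_f products) - sum(dH_f reactants)
dH_rxn = -374.69 - (-168.69)
dH_rxn = -206.0 kJ:

-206.00 kJ


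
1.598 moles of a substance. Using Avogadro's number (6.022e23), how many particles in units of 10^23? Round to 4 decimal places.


N = n * NA, then divide by 1e23 for the requested units.
N / 1e23 = n * 6.022
N / 1e23 = 1.598 * 6.022
N / 1e23 = 9.623156, rounded to 4 dp:

9.6232


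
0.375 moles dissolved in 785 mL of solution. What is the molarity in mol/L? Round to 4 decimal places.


Convert volume to liters: V_L = V_mL / 1000.
V_L = 785 / 1000 = 0.785 L
M = n / V_L = 0.375 / 0.785
M = 0.47770701 mol/L, rounded to 4 dp:

0.4777 mol/L


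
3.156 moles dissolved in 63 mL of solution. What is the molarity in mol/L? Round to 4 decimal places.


Convert volume to liters: V_L = V_mL / 1000.
V_L = 63 / 1000 = 0.063 L
M = n / V_L = 3.156 / 0.063
M = 50.0952381 mol/L, rounded to 4 dp:

50.0952 mol/L


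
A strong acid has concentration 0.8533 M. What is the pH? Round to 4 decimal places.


A strong acid dissociates completely, so [H+] equals the given concentration.
pH = -log10([H+]) = -log10(0.8533)
pH = 0.06889825, rounded to 4 dp:

0.0689


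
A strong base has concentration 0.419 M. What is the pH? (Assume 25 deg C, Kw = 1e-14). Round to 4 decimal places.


A strong base dissociates completely, so [OH-] equals the given concentration.
pOH = -log10([OH-]) = -log10(0.419) = 0.377786
pH = 14 - pOH = 14 - 0.377786
pH = 13.622214, rounded to 4 dp:

13.6222


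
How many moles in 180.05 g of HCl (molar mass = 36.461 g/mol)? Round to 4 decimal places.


n = mass / M
n = 180.05 / 36.461
n = 4.9381531 mol, rounded to 4 dp:

4.9382 mol


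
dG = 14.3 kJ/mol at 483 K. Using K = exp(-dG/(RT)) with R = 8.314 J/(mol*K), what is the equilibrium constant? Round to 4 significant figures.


dG is in kJ/mol; multiply by 1000 to match R in J/(mol*K).
RT = 8.314 * 483 = 4015.662 J/mol
exponent = -dG*1000 / (RT) = -(14.3*1000) / 4015.662 = -3.56105668
K = exp(-3.56105668)
K = 0.02840879, rounded to 4 significant figures:

0.02841


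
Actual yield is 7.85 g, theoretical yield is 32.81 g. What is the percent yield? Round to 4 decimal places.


% yield = 100 * actual / theoretical
% yield = 100 * 7.85 / 32.81
% yield = 23.92563243 %, rounded to 4 dp:

23.9256 %


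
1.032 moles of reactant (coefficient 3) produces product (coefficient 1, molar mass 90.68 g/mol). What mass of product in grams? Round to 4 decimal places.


Use the coefficient ratio to convert reactant moles to product moles, then multiply by the product's molar mass.
moles_P = moles_R * (coeff_P / coeff_R) = 1.032 * (1/3) = 0.344
mass_P = moles_P * M_P = 0.344 * 90.68
mass_P = 31.19392 g, rounded to 4 dp:

31.1939 g


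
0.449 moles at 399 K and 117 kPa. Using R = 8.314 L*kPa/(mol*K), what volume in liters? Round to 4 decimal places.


PV = nRT, solve for V = nRT / P.
nRT = 0.449 * 8.314 * 399 = 1489.4614
V = 1489.4614 / 117
V = 12.73043932 L, rounded to 4 dp:

12.7304 L


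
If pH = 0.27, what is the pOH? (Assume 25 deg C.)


At 25 deg C, pH + pOH = 14.
pOH = 14 - pH = 14 - 0.27
pOH = 13.73:

13.73


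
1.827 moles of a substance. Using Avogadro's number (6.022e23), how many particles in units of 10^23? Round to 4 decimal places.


N = n * NA, then divide by 1e23 for the requested units.
N / 1e23 = n * 6.022
N / 1e23 = 1.827 * 6.022
N / 1e23 = 11.002194, rounded to 4 dp:

11.0022


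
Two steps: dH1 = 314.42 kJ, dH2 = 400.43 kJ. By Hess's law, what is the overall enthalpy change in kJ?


Hess's law: enthalpy is a state function, so add the step enthalpies.
dH_total = dH1 + dH2 = 314.42 + (400.43)
dH_total = 714.85 kJ:

714.85 kJ


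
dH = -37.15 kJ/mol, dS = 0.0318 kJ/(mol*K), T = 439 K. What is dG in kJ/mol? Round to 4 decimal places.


Gibbs: dG = dH - T*dS (consistent units, dS already in kJ/(mol*K)).
T*dS = 439 * 0.0318 = 13.9602
dG = -37.15 - (13.9602)
dG = -51.1102 kJ/mol, rounded to 4 dp:

-51.1102 kJ/mol


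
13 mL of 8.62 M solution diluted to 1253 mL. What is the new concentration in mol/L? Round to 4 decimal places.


Dilution: M1*V1 = M2*V2, solve for M2.
M2 = M1*V1 / V2
M2 = 8.62 * 13 / 1253
M2 = 112.06 / 1253
M2 = 0.08943336 mol/L, rounded to 4 dp:

0.0894 mol/L


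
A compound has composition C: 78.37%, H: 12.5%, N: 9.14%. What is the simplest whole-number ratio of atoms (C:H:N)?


Assume 100 g of compound, divide each mass% by atomic mass to get moles, then normalize by the smallest to get a raw atom ratio.
Moles per 100 g: C: 78.37/12.011 = 6.5249, H: 12.5/1.008 = 12.4008, N: 9.14/14.007 = 0.6525
Raw ratio (divide by min = 0.6525): C: 9.999, H: 19.004, N: 1.0
Multiply by 1 to clear fractions: C: 9.999 ~= 10, H: 19.004 ~= 19, N: 1.0 ~= 1
Reduce by GCD to get the simplest whole-number ratio:

10:19:1


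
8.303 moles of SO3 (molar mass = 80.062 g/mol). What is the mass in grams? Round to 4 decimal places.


mass = n * M
mass = 8.303 * 80.062
mass = 664.754786 g, rounded to 4 dp:

664.7548 g


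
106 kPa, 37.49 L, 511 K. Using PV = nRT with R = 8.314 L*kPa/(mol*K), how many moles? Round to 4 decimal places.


PV = nRT, solve for n = PV / (RT).
PV = 106 * 37.49 = 3973.94
RT = 8.314 * 511 = 4248.454
n = 3973.94 / 4248.454
n = 0.93538497 mol, rounded to 4 dp:

0.9354 mol


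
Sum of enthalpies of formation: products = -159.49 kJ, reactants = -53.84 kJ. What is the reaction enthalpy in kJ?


dH_rxn = sum(dH_f products) - sum(dH_f reactants)
dH_rxn = -159.49 - (-53.84)
dH_rxn = -105.65 kJ:

-105.65 kJ


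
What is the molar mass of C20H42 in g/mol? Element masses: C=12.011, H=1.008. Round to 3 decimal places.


M = sum(count * atomic_mass) over atoms.
M = 20*12.011 + 42*1.008
M = 240.22 + 42.336
M = 282.556 g/mol, rounded to 3 dp:

282.556 g/mol


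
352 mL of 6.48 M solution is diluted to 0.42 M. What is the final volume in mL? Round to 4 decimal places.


Dilution: M1*V1 = M2*V2, solve for V2.
V2 = M1*V1 / M2
V2 = 6.48 * 352 / 0.42
V2 = 2280.96 / 0.42
V2 = 5430.85714286 mL, rounded to 4 dp:

5430.8571 mL


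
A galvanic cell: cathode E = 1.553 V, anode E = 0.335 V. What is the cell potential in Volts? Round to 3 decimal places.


Standard cell potential: E_cell = E_cathode - E_anode.
E_cell = 1.553 - (0.335)
E_cell = 1.218 V, rounded to 3 dp:

1.218 V


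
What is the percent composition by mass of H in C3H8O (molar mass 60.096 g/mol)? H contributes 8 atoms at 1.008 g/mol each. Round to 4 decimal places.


pct = 100 * (n_elem * M_elem) / M_total
mass_contribution = 8 * 1.008 = 8.064 g/mol
pct = 100 * 8.064 / 60.096
pct = 13.41853035 %, rounded to 4 dp:

13.4185 %


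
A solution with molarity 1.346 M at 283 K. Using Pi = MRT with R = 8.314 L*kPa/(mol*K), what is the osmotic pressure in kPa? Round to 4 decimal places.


Osmotic pressure (van't Hoff): Pi = M*R*T.
RT = 8.314 * 283 = 2352.862
Pi = 1.346 * 2352.862
Pi = 3166.952252 kPa, rounded to 4 dp:

3166.9523 kPa


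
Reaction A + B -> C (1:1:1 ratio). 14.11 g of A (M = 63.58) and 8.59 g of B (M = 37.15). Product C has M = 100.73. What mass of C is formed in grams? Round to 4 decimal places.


Find moles of each reactant; the smaller value is the limiting reagent in a 1:1:1 reaction, so moles_C equals moles of the limiter.
n_A = mass_A / M_A = 14.11 / 63.58 = 0.221925 mol
n_B = mass_B / M_B = 8.59 / 37.15 = 0.231225 mol
Limiting reagent: A (smaller), n_limiting = 0.221925 mol
mass_C = n_limiting * M_C = 0.221925 * 100.73
mass_C = 22.35450525 g, rounded to 4 dp:

22.3545 g


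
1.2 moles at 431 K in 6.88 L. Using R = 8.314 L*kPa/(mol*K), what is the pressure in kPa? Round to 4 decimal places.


PV = nRT, solve for P = nRT / V.
nRT = 1.2 * 8.314 * 431 = 4300.0008
P = 4300.0008 / 6.88
P = 625.00011628 kPa, rounded to 4 dp:

625.0001 kPa


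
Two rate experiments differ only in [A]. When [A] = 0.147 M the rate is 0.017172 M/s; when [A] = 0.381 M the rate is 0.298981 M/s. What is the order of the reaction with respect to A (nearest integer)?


Rate is proportional to [A]^n, so rate2/rate1 = ([A]2/[A]1)^n. Take logs to solve for n.
rate2/rate1 = 0.298981 / 0.017172 = 17.411
[A]2/[A]1 = 0.381 / 0.147 = 2.5918
n = ln(17.411) / ln(2.5918) = 3.0
Nearest integer order:

3


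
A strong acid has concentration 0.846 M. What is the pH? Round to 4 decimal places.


A strong acid dissociates completely, so [H+] equals the given concentration.
pH = -log10([H+]) = -log10(0.846)
pH = 0.07262964, rounded to 4 dp:

0.0726


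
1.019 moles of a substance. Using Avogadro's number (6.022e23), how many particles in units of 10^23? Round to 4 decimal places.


N = n * NA, then divide by 1e23 for the requested units.
N / 1e23 = n * 6.022
N / 1e23 = 1.019 * 6.022
N / 1e23 = 6.136418, rounded to 4 dp:

6.1364


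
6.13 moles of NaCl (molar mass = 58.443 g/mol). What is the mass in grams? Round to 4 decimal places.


mass = n * M
mass = 6.13 * 58.443
mass = 358.25559 g, rounded to 4 dp:

358.2556 g


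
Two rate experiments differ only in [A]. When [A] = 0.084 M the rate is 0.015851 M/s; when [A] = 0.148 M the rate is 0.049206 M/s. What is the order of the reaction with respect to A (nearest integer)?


Rate is proportional to [A]^n, so rate2/rate1 = ([A]2/[A]1)^n. Take logs to solve for n.
rate2/rate1 = 0.049206 / 0.015851 = 3.1043
[A]2/[A]1 = 0.148 / 0.084 = 1.7619
n = ln(3.1043) / ln(1.7619) = 2.0
Nearest integer order:

2


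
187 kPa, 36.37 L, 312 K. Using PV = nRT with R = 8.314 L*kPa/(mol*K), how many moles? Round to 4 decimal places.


PV = nRT, solve for n = PV / (RT).
PV = 187 * 36.37 = 6801.19
RT = 8.314 * 312 = 2593.968
n = 6801.19 / 2593.968
n = 2.62192517 mol, rounded to 4 dp:

2.6219 mol


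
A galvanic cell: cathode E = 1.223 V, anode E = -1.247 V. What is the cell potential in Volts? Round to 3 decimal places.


Standard cell potential: E_cell = E_cathode - E_anode.
E_cell = 1.223 - (-1.247)
E_cell = 2.47 V, rounded to 3 dp:

2.470 V


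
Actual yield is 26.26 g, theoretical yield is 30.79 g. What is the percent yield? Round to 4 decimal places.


% yield = 100 * actual / theoretical
% yield = 100 * 26.26 / 30.79
% yield = 85.28743098 %, rounded to 4 dp:

85.2874 %


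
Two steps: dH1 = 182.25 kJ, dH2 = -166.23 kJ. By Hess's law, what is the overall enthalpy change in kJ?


Hess's law: enthalpy is a state function, so add the step enthalpies.
dH_total = dH1 + dH2 = 182.25 + (-166.23)
dH_total = 16.02 kJ:

16.02 kJ


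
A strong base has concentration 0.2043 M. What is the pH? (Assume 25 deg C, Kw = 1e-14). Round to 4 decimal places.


A strong base dissociates completely, so [OH-] equals the given concentration.
pOH = -log10([OH-]) = -log10(0.2043) = 0.689732
pH = 14 - pOH = 14 - 0.689732
pH = 13.310268, rounded to 4 dp:

13.3103


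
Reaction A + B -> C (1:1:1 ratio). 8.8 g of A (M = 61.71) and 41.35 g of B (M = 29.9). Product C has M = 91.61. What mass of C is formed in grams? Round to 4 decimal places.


Find moles of each reactant; the smaller value is the limiting reagent in a 1:1:1 reaction, so moles_C equals moles of the limiter.
n_A = mass_A / M_A = 8.8 / 61.71 = 0.142602 mol
n_B = mass_B / M_B = 41.35 / 29.9 = 1.382943 mol
Limiting reagent: A (smaller), n_limiting = 0.142602 mol
mass_C = n_limiting * M_C = 0.142602 * 91.61
mass_C = 13.06376922 g, rounded to 4 dp:

13.0638 g


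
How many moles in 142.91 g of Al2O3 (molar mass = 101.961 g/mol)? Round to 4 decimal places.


n = mass / M
n = 142.91 / 101.961
n = 1.40161434 mol, rounded to 4 dp:

1.4016 mol


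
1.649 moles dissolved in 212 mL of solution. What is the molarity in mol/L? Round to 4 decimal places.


Convert volume to liters: V_L = V_mL / 1000.
V_L = 212 / 1000 = 0.212 L
M = n / V_L = 1.649 / 0.212
M = 7.77830189 mol/L, rounded to 4 dp:

7.7783 mol/L


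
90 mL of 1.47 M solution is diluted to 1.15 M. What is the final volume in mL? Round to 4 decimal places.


Dilution: M1*V1 = M2*V2, solve for V2.
V2 = M1*V1 / M2
V2 = 1.47 * 90 / 1.15
V2 = 132.3 / 1.15
V2 = 115.04347826 mL, rounded to 4 dp:

115.0435 mL


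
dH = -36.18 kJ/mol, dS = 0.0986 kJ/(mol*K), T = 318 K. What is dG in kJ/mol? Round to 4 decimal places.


Gibbs: dG = dH - T*dS (consistent units, dS already in kJ/(mol*K)).
T*dS = 318 * 0.0986 = 31.3548
dG = -36.18 - (31.3548)
dG = -67.5348 kJ/mol, rounded to 4 dp:

-67.5348 kJ/mol


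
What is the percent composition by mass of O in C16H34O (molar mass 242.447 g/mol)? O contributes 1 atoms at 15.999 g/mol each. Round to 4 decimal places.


pct = 100 * (n_elem * M_elem) / M_total
mass_contribution = 1 * 15.999 = 15.999 g/mol
pct = 100 * 15.999 / 242.447
pct = 6.59896802 %, rounded to 4 dp:

6.5990 %


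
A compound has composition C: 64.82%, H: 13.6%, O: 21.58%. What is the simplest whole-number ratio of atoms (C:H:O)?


Assume 100 g of compound, divide each mass% by atomic mass to get moles, then normalize by the smallest to get a raw atom ratio.
Moles per 100 g: C: 64.82/12.011 = 5.3967, H: 13.6/1.008 = 13.4921, O: 21.58/15.999 = 1.3488
Raw ratio (divide by min = 1.3488): C: 4.001, H: 10.003, O: 1.0
Multiply by 1 to clear fractions: C: 4.001 ~= 4, H: 10.003 ~= 10, O: 1.0 ~= 1
Reduce by GCD to get the simplest whole-number ratio:

4:10:1


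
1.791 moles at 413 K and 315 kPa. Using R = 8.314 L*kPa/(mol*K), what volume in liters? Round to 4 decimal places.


PV = nRT, solve for V = nRT / P.
nRT = 1.791 * 8.314 * 413 = 6149.7245
V = 6149.7245 / 315
V = 19.52293492 L, rounded to 4 dp:

19.5229 L


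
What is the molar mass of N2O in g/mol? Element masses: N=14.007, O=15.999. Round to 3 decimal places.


M = sum(count * atomic_mass) over atoms.
M = 2*14.007 + 1*15.999
M = 28.014 + 15.999
M = 44.013 g/mol, rounded to 3 dp:

44.013 g/mol


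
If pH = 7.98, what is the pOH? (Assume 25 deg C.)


At 25 deg C, pH + pOH = 14.
pOH = 14 - pH = 14 - 7.98
pOH = 6.02:

6.02


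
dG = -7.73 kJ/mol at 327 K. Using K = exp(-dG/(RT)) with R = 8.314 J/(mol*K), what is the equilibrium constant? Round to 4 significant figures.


dG is in kJ/mol; multiply by 1000 to match R in J/(mol*K).
RT = 8.314 * 327 = 2718.678 J/mol
exponent = -dG*1000 / (RT) = -(-7.73*1000) / 2718.678 = 2.84329369
K = exp(2.84329369)
K = 17.172233, rounded to 4 significant figures:

17.17


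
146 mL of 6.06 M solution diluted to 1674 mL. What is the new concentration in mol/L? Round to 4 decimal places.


Dilution: M1*V1 = M2*V2, solve for M2.
M2 = M1*V1 / V2
M2 = 6.06 * 146 / 1674
M2 = 884.76 / 1674
M2 = 0.52853047 mol/L, rounded to 4 dp:

0.5285 mol/L


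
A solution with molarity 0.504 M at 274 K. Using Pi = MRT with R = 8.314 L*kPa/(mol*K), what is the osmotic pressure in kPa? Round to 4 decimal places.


Osmotic pressure (van't Hoff): Pi = M*R*T.
RT = 8.314 * 274 = 2278.036
Pi = 0.504 * 2278.036
Pi = 1148.130144 kPa, rounded to 4 dp:

1148.1301 kPa


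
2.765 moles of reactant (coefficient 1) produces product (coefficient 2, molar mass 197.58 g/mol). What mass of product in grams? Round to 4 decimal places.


Use the coefficient ratio to convert reactant moles to product moles, then multiply by the product's molar mass.
moles_P = moles_R * (coeff_P / coeff_R) = 2.765 * (2/1) = 5.53
mass_P = moles_P * M_P = 5.53 * 197.58
mass_P = 1092.6174 g, rounded to 4 dp:

1092.6174 g


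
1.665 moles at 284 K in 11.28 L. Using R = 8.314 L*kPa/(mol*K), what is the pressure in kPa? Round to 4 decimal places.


PV = nRT, solve for P = nRT / V.
nRT = 1.665 * 8.314 * 284 = 3931.358
P = 3931.358 / 11.28
P = 348.52464539 kPa, rounded to 4 dp:

348.5246 kPa


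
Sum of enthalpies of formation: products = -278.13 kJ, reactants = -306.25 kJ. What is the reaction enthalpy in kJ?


dH_rxn = sum(dH_f products) - sum(dH_f reactants)
dH_rxn = -278.13 - (-306.25)
dH_rxn = 28.12 kJ:

28.12 kJ


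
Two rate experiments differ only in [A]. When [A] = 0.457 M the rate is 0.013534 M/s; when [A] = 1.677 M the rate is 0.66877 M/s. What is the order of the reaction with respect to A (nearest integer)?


Rate is proportional to [A]^n, so rate2/rate1 = ([A]2/[A]1)^n. Take logs to solve for n.
rate2/rate1 = 0.66877 / 0.013534 = 49.4141
[A]2/[A]1 = 1.677 / 0.457 = 3.6696
n = ln(49.4141) / ln(3.6696) = 3.0
Nearest integer order:

3


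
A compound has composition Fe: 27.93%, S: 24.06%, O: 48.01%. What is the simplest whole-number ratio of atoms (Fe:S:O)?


Assume 100 g of compound, divide each mass% by atomic mass to get moles, then normalize by the smallest to get a raw atom ratio.
Moles per 100 g: Fe: 27.93/55.845 = 0.5001, S: 24.06/32.065 = 0.7504, O: 48.01/15.999 = 3.0008
Raw ratio (divide by min = 0.5001): Fe: 1.0, S: 1.5, O: 6.0
Multiply by 2 to clear fractions: Fe: 2.0 ~= 2, S: 3.001 ~= 3, O: 12.0 ~= 12
Reduce by GCD to get the simplest whole-number ratio:

2:3:12


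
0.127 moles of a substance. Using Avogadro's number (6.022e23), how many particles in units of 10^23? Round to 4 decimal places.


N = n * NA, then divide by 1e23 for the requested units.
N / 1e23 = n * 6.022
N / 1e23 = 0.127 * 6.022
N / 1e23 = 0.764794, rounded to 4 dp:

0.7648


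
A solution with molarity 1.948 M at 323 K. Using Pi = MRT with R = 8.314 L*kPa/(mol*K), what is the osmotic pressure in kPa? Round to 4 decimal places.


Osmotic pressure (van't Hoff): Pi = M*R*T.
RT = 8.314 * 323 = 2685.422
Pi = 1.948 * 2685.422
Pi = 5231.202056 kPa, rounded to 4 dp:

5231.2021 kPa


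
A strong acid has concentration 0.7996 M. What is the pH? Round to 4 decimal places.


A strong acid dissociates completely, so [H+] equals the given concentration.
pH = -log10([H+]) = -log10(0.7996)
pH = 0.09712721, rounded to 4 dp:

0.0971


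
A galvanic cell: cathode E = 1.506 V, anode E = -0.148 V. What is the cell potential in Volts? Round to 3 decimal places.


Standard cell potential: E_cell = E_cathode - E_anode.
E_cell = 1.506 - (-0.148)
E_cell = 1.654 V, rounded to 3 dp:

1.654 V


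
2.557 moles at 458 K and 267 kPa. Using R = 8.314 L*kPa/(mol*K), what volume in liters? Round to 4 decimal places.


PV = nRT, solve for V = nRT / P.
nRT = 2.557 * 8.314 * 458 = 9736.5753
V = 9736.5753 / 267
V = 36.46657416 L, rounded to 4 dp:

36.4666 L


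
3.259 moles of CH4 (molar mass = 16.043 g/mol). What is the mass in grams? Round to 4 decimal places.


mass = n * M
mass = 3.259 * 16.043
mass = 52.284137 g, rounded to 4 dp:

52.2841 g


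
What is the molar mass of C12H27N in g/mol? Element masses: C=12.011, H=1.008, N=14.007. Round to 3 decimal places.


M = sum(count * atomic_mass) over atoms.
M = 12*12.011 + 27*1.008 + 1*14.007
M = 144.132 + 27.216 + 14.007
M = 185.355 g/mol, rounded to 3 dp:

185.355 g/mol


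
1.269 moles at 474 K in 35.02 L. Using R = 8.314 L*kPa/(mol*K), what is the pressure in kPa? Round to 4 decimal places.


PV = nRT, solve for P = nRT / V.
nRT = 1.269 * 8.314 * 474 = 5000.9209
P = 5000.9209 / 35.02
P = 142.80185323 kPa, rounded to 4 dp:

142.8019 kPa


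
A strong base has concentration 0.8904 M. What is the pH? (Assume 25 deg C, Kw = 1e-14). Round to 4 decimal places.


A strong base dissociates completely, so [OH-] equals the given concentration.
pOH = -log10([OH-]) = -log10(0.8904) = 0.050415
pH = 14 - pOH = 14 - 0.050415
pH = 13.949585, rounded to 4 dp:

13.9496


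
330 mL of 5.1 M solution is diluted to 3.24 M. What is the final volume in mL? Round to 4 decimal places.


Dilution: M1*V1 = M2*V2, solve for V2.
V2 = M1*V1 / M2
V2 = 5.1 * 330 / 3.24
V2 = 1683.0 / 3.24
V2 = 519.44444444 mL, rounded to 4 dp:

519.4444 mL


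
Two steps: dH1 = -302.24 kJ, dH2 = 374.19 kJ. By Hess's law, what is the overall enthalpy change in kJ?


Hess's law: enthalpy is a state function, so add the step enthalpies.
dH_total = dH1 + dH2 = -302.24 + (374.19)
dH_total = 71.95 kJ:

71.95 kJ


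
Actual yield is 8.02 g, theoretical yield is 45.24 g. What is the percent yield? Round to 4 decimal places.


% yield = 100 * actual / theoretical
% yield = 100 * 8.02 / 45.24
% yield = 17.72767462 %, rounded to 4 dp:

17.7277 %


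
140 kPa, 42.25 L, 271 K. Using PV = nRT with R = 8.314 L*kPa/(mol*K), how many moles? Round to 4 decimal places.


PV = nRT, solve for n = PV / (RT).
PV = 140 * 42.25 = 5915.0
RT = 8.314 * 271 = 2253.094
n = 5915.0 / 2253.094
n = 2.62527884 mol, rounded to 4 dp:

2.6253 mol


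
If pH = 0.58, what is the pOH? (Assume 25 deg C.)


At 25 deg C, pH + pOH = 14.
pOH = 14 - pH = 14 - 0.58
pOH = 13.42:

13.42


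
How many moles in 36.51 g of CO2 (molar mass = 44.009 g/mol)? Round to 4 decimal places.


n = mass / M
n = 36.51 / 44.009
n = 0.82960304 mol, rounded to 4 dp:

0.8296 mol


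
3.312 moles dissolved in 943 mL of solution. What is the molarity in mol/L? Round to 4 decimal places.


Convert volume to liters: V_L = V_mL / 1000.
V_L = 943 / 1000 = 0.943 L
M = n / V_L = 3.312 / 0.943
M = 3.51219512 mol/L, rounded to 4 dp:

3.5122 mol/L


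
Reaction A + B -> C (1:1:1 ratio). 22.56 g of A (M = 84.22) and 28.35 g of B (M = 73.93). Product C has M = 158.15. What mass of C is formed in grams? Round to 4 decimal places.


Find moles of each reactant; the smaller value is the limiting reagent in a 1:1:1 reaction, so moles_C equals moles of the limiter.
n_A = mass_A / M_A = 22.56 / 84.22 = 0.26787 mol
n_B = mass_B / M_B = 28.35 / 73.93 = 0.383471 mol
Limiting reagent: A (smaller), n_limiting = 0.26787 mol
mass_C = n_limiting * M_C = 0.26787 * 158.15
mass_C = 42.3636405 g, rounded to 4 dp:

42.3636 g


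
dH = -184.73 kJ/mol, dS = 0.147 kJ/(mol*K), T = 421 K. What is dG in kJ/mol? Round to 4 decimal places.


Gibbs: dG = dH - T*dS (consistent units, dS already in kJ/(mol*K)).
T*dS = 421 * 0.147 = 61.887
dG = -184.73 - (61.887)
dG = -246.617 kJ/mol, rounded to 4 dp:

-246.6170 kJ/mol


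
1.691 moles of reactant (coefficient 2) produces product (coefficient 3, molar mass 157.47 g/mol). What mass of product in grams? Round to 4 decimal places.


Use the coefficient ratio to convert reactant moles to product moles, then multiply by the product's molar mass.
moles_P = moles_R * (coeff_P / coeff_R) = 1.691 * (3/2) = 2.5365
mass_P = moles_P * M_P = 2.5365 * 157.47
mass_P = 399.422655 g, rounded to 4 dp:

399.4227 g


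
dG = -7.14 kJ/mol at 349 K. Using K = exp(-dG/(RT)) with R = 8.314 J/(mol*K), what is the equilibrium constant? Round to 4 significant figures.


dG is in kJ/mol; multiply by 1000 to match R in J/(mol*K).
RT = 8.314 * 349 = 2901.586 J/mol
exponent = -dG*1000 / (RT) = -(-7.14*1000) / 2901.586 = 2.4607232
K = exp(2.4607232)
K = 11.71328, rounded to 4 significant figures:

11.71


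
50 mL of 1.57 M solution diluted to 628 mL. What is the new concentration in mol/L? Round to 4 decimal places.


Dilution: M1*V1 = M2*V2, solve for M2.
M2 = M1*V1 / V2
M2 = 1.57 * 50 / 628
M2 = 78.5 / 628
M2 = 0.125 mol/L, rounded to 4 dp:

0.1250 mol/L


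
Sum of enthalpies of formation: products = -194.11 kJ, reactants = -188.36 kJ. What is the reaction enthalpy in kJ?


dH_rxn = sum(dH_f products) - sum(dH_f reactants)
dH_rxn = -194.11 - (-188.36)
dH_rxn = -5.75 kJ:

-5.75 kJ


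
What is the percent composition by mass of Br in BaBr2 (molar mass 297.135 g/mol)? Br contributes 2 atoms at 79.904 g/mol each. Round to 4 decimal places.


pct = 100 * (n_elem * M_elem) / M_total
mass_contribution = 2 * 79.904 = 159.808 g/mol
pct = 100 * 159.808 / 297.135
pct = 53.78296061 %, rounded to 4 dp:

53.7830 %


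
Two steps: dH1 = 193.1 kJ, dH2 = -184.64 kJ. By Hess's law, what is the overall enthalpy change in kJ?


Hess's law: enthalpy is a state function, so add the step enthalpies.
dH_total = dH1 + dH2 = 193.1 + (-184.64)
dH_total = 8.46 kJ:

8.46 kJ


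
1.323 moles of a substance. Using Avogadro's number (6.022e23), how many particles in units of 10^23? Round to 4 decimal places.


N = n * NA, then divide by 1e23 for the requested units.
N / 1e23 = n * 6.022
N / 1e23 = 1.323 * 6.022
N / 1e23 = 7.967106, rounded to 4 dp:

7.9671


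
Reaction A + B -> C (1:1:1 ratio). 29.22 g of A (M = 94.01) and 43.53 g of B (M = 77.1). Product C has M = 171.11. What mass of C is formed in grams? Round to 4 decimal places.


Find moles of each reactant; the smaller value is the limiting reagent in a 1:1:1 reaction, so moles_C equals moles of the limiter.
n_A = mass_A / M_A = 29.22 / 94.01 = 0.310818 mol
n_B = mass_B / M_B = 43.53 / 77.1 = 0.564591 mol
Limiting reagent: A (smaller), n_limiting = 0.310818 mol
mass_C = n_limiting * M_C = 0.310818 * 171.11
mass_C = 53.18406798 g, rounded to 4 dp:

53.1841 g


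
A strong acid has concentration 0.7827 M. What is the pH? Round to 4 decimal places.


A strong acid dissociates completely, so [H+] equals the given concentration.
pH = -log10([H+]) = -log10(0.7827)
pH = 0.10640467, rounded to 4 dp:

0.1064


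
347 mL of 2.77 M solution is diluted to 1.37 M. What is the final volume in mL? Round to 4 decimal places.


Dilution: M1*V1 = M2*V2, solve for V2.
V2 = M1*V1 / M2
V2 = 2.77 * 347 / 1.37
V2 = 961.19 / 1.37
V2 = 701.59854015 mL, rounded to 4 dp:

701.5985 mL


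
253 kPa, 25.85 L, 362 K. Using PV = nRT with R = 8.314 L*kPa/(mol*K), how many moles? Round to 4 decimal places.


PV = nRT, solve for n = PV / (RT).
PV = 253 * 25.85 = 6540.05
RT = 8.314 * 362 = 3009.668
n = 6540.05 / 3009.668
n = 2.17301377 mol, rounded to 4 dp:

2.1730 mol


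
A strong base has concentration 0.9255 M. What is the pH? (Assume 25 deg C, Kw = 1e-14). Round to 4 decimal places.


A strong base dissociates completely, so [OH-] equals the given concentration.
pOH = -log10([OH-]) = -log10(0.9255) = 0.033624
pH = 14 - pOH = 14 - 0.033624
pH = 13.966376, rounded to 4 dp:

13.9664


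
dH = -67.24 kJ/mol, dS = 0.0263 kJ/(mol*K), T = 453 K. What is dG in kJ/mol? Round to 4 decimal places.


Gibbs: dG = dH - T*dS (consistent units, dS already in kJ/(mol*K)).
T*dS = 453 * 0.0263 = 11.9139
dG = -67.24 - (11.9139)
dG = -79.1539 kJ/mol, rounded to 4 dp:

-79.1539 kJ/mol


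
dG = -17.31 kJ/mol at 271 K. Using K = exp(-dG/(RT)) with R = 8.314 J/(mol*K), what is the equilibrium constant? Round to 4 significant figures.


dG is in kJ/mol; multiply by 1000 to match R in J/(mol*K).
RT = 8.314 * 271 = 2253.094 J/mol
exponent = -dG*1000 / (RT) = -(-17.31*1000) / 2253.094 = 7.68276867
K = exp(7.68276867)
K = 2170.6212, rounded to 4 significant figures:

2171


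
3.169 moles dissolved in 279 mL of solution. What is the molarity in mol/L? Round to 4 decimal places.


Convert volume to liters: V_L = V_mL / 1000.
V_L = 279 / 1000 = 0.279 L
M = n / V_L = 3.169 / 0.279
M = 11.35842294 mol/L, rounded to 4 dp:

11.3584 mol/L


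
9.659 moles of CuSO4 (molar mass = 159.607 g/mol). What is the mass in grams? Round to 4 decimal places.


mass = n * M
mass = 9.659 * 159.607
mass = 1541.644013 g, rounded to 4 dp:

1541.6440 g


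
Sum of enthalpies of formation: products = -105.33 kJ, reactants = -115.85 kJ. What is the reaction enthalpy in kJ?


dH_rxn = sum(dH_f products) - sum(dH_f reactants)
dH_rxn = -105.33 - (-115.85)
dH_rxn = 10.52 kJ:

10.52 kJ


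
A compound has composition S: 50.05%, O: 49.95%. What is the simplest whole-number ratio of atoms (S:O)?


Assume 100 g of compound, divide each mass% by atomic mass to get moles, then normalize by the smallest to get a raw atom ratio.
Moles per 100 g: S: 50.05/32.065 = 1.5609, O: 49.95/15.999 = 3.1221
Raw ratio (divide by min = 1.5609): S: 1.0, O: 2.0
Multiply by 1 to clear fractions: S: 1.0 ~= 1, O: 2.0 ~= 2
Reduce by GCD to get the simplest whole-number ratio:

1:2


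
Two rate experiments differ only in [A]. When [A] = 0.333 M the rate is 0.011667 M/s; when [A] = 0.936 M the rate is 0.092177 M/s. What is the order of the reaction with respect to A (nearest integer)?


Rate is proportional to [A]^n, so rate2/rate1 = ([A]2/[A]1)^n. Take logs to solve for n.
rate2/rate1 = 0.092177 / 0.011667 = 7.9007
[A]2/[A]1 = 0.936 / 0.333 = 2.8108
n = ln(7.9007) / ln(2.8108) = 2.0
Nearest integer order:

2


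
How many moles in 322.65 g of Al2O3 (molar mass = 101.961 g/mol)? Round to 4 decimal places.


n = mass / M
n = 322.65 / 101.961
n = 3.16444523 mol, rounded to 4 dp:

3.1644 mol


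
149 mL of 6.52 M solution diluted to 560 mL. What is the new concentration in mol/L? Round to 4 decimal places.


Dilution: M1*V1 = M2*V2, solve for M2.
M2 = M1*V1 / V2
M2 = 6.52 * 149 / 560
M2 = 971.48 / 560
M2 = 1.73478571 mol/L, rounded to 4 dp:

1.7348 mol/L


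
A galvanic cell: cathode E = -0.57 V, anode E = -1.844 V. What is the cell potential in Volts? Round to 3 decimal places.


Standard cell potential: E_cell = E_cathode - E_anode.
E_cell = -0.57 - (-1.844)
E_cell = 1.274 V, rounded to 3 dp:

1.274 V


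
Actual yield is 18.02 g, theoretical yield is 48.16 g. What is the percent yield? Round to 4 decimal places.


% yield = 100 * actual / theoretical
% yield = 100 * 18.02 / 48.16
% yield = 37.41694352 %, rounded to 4 dp:

37.4169 %


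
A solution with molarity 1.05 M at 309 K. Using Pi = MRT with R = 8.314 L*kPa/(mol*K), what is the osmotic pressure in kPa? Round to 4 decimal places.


Osmotic pressure (van't Hoff): Pi = M*R*T.
RT = 8.314 * 309 = 2569.026
Pi = 1.05 * 2569.026
Pi = 2697.4773 kPa, rounded to 4 dp:

2697.4773 kPa


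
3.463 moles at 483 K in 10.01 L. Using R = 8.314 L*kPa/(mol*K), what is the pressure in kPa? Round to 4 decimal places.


PV = nRT, solve for P = nRT / V.
nRT = 3.463 * 8.314 * 483 = 13906.2375
P = 13906.2375 / 10.01
P = 1389.23451548 kPa, rounded to 4 dp:

1389.2345 kPa


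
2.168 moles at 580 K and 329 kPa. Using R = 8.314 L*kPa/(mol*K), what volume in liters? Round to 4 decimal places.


PV = nRT, solve for V = nRT / P.
nRT = 2.168 * 8.314 * 580 = 10454.3562
V = 10454.3562 / 329
V = 31.77615866 L, rounded to 4 dp:

31.7762 L


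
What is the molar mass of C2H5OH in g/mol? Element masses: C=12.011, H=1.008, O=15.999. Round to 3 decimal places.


M = sum(count * atomic_mass) over atoms.
M = 2*12.011 + 6*1.008 + 1*15.999
M = 24.022 + 6.048 + 15.999
M = 46.069 g/mol, rounded to 3 dp:

46.069 g/mol


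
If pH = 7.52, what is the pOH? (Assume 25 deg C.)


At 25 deg C, pH + pOH = 14.
pOH = 14 - pH = 14 - 7.52
pOH = 6.48:

6.48


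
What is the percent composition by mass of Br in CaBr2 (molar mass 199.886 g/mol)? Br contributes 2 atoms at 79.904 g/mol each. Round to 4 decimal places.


pct = 100 * (n_elem * M_elem) / M_total
mass_contribution = 2 * 79.904 = 159.808 g/mol
pct = 100 * 159.808 / 199.886
pct = 79.94957126 %, rounded to 4 dp:

79.9496 %


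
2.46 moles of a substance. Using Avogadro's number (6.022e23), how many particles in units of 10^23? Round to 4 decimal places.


N = n * NA, then divide by 1e23 for the requested units.
N / 1e23 = n * 6.022
N / 1e23 = 2.46 * 6.022
N / 1e23 = 14.81412, rounded to 4 dp:

14.8141


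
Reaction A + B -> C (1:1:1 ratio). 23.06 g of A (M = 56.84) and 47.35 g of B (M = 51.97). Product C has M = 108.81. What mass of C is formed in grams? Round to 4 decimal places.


Find moles of each reactant; the smaller value is the limiting reagent in a 1:1:1 reaction, so moles_C equals moles of the limiter.
n_A = mass_A / M_A = 23.06 / 56.84 = 0.4057 mol
n_B = mass_B / M_B = 47.35 / 51.97 = 0.911103 mol
Limiting reagent: A (smaller), n_limiting = 0.4057 mol
mass_C = n_limiting * M_C = 0.4057 * 108.81
mass_C = 44.144217 g, rounded to 4 dp:

44.1442 g
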